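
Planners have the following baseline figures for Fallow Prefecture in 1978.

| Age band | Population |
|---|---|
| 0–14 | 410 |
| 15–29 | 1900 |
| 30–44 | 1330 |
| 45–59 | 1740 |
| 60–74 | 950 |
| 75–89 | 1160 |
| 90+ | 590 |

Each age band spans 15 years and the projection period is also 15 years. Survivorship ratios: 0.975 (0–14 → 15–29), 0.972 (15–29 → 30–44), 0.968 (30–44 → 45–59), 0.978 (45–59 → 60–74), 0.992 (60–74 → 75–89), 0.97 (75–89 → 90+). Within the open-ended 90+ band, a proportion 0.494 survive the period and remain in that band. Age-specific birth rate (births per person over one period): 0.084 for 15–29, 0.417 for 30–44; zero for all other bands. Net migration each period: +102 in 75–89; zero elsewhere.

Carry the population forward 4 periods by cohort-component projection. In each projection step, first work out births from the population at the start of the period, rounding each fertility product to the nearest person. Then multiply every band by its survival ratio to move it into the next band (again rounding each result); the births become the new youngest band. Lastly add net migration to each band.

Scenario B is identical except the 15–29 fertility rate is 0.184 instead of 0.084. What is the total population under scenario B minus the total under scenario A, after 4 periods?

— Period 1 —
Births: 1900 × 0.084 = 160, 1330 × 0.417 = 555 ⇒ total 715
15–29: 410 × 0.975 = 400
30–44: 1900 × 0.972 = 1847
45–59: 1330 × 0.968 = 1287
60–74: 1740 × 0.978 = 1702
75–89: 950 × 0.992 = 942
90+: 1160 × 0.97 + 590 × 0.494 = 1125 + 291 = 1416
Net migration: 75–89 + 102 → 1044
End of period: [715, 400, 1847, 1287, 1702, 1044, 1416]
— Period 2 —
Births: 400 × 0.084 = 34, 1847 × 0.417 = 770 ⇒ total 804
15–29: 715 × 0.975 = 697
30–44: 400 × 0.972 = 389
45–59: 1847 × 0.968 = 1788
60–74: 1287 × 0.978 = 1259
75–89: 1702 × 0.992 = 1688
90+: 1044 × 0.97 + 1416 × 0.494 = 1013 + 700 = 1713
Net migration: 75–89 + 102 → 1790
End of period: [804, 697, 389, 1788, 1259, 1790, 1713]
— Period 3 —
Births: 697 × 0.084 = 59, 389 × 0.417 = 162 ⇒ total 221
15–29: 804 × 0.975 = 784
30–44: 697 × 0.972 = 677
45–59: 389 × 0.968 = 377
60–74: 1788 × 0.978 = 1749
75–89: 1259 × 0.992 = 1249
90+: 1790 × 0.97 + 1713 × 0.494 = 1736 + 846 = 2582
Net migration: 75–89 + 102 → 1351
End of period: [221, 784, 677, 377, 1749, 1351, 2582]
— Period 4 —
Births: 784 × 0.084 = 66, 677 × 0.417 = 282 ⇒ total 348
15–29: 221 × 0.975 = 215
30–44: 784 × 0.972 = 762
45–59: 677 × 0.968 = 655
60–74: 377 × 0.978 = 369
75–89: 1749 × 0.992 = 1735
90+: 1351 × 0.97 + 2582 × 0.494 = 1310 + 1276 = 2586
Net migration: 75–89 + 102 → 1837
End of period: [348, 215, 762, 655, 369, 1837, 2586]
Scenario A total after 4 periods: 6772
Scenario B projection —
— Period 1 —
Births: 1900 × 0.184 = 350, 1330 × 0.417 = 555 ⇒ total 905
15–29: 410 × 0.975 = 400
30–44: 1900 × 0.972 = 1847
45–59: 1330 × 0.968 = 1287
60–74: 1740 × 0.978 = 1702
75–89: 950 × 0.992 = 942
90+: 1160 × 0.97 + 590 × 0.494 = 1125 + 291 = 1416
Net migration: 75–89 + 102 → 1044
End of period: [905, 400, 1847, 1287, 1702, 1044, 1416]
— Period 2 —
Births: 400 × 0.184 = 74, 1847 × 0.417 = 770 ⇒ total 844
15–29: 905 × 0.975 = 882
30–44: 400 × 0.972 = 389
45–59: 1847 × 0.968 = 1788
60–74: 1287 × 0.978 = 1259
75–89: 1702 × 0.992 = 1688
90+: 1044 × 0.97 + 1416 × 0.494 = 1013 + 700 = 1713
Net migration: 75–89 + 102 → 1790
End of period: [844, 882, 389, 1788, 1259, 1790, 1713]
— Period 3 —
Births: 882 × 0.184 = 162, 389 × 0.417 = 162 ⇒ total 324
15–29: 844 × 0.975 = 823
30–44: 882 × 0.972 = 857
45–59: 389 × 0.968 = 377
60–74: 1788 × 0.978 = 1749
75–89: 1259 × 0.992 = 1249
90+: 1790 × 0.97 + 1713 × 0.494 = 1736 + 846 = 2582
Net migration: 75–89 + 102 → 1351
End of period: [324, 823, 857, 377, 1749, 1351, 2582]
— Period 4 —
Births: 823 × 0.184 = 151, 857 × 0.417 = 357 ⇒ total 508
15–29: 324 × 0.975 = 316
30–44: 823 × 0.972 = 800
45–59: 857 × 0.968 = 830
60–74: 377 × 0.978 = 369
75–89: 1749 × 0.992 = 1735
90+: 1351 × 0.97 + 2582 × 0.494 = 1310 + 1276 = 2586
Net migration: 75–89 + 102 → 1837
End of period: [508, 316, 800, 830, 369, 1837, 2586]
Scenario B total after 4 periods: 7246
Difference B − A = 7246 − 6772 = 474

474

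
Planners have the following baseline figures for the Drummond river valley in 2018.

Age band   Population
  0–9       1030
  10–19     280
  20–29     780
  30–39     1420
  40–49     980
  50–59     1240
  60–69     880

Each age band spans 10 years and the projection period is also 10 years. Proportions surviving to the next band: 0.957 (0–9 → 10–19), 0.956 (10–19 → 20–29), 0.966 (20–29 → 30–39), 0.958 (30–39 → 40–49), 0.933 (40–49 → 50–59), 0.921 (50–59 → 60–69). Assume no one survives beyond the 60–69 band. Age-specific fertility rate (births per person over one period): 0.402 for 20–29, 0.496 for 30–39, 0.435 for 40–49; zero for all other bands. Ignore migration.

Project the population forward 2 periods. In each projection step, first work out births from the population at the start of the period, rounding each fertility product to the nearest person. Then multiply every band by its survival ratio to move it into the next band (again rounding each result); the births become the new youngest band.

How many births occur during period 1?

1444

(Bands numbered youngest = 1 to oldest = 7.)
Period 1.
Births: 780 × 0.402 = 314  |  1420 × 0.496 = 704  |  980 × 0.435 = 426 → 1444
Band 2: 1030 × 0.957 = 986
Band 3: 280 × 0.956 = 268
Band 4: 780 × 0.966 = 753
Band 5: 1420 × 0.958 = 1360
Band 6: 980 × 0.933 = 914
Band 7: 1240 × 0.921 = 1142
Giving 1444 / 986 / 268 / 753 / 1360 / 914 / 1142.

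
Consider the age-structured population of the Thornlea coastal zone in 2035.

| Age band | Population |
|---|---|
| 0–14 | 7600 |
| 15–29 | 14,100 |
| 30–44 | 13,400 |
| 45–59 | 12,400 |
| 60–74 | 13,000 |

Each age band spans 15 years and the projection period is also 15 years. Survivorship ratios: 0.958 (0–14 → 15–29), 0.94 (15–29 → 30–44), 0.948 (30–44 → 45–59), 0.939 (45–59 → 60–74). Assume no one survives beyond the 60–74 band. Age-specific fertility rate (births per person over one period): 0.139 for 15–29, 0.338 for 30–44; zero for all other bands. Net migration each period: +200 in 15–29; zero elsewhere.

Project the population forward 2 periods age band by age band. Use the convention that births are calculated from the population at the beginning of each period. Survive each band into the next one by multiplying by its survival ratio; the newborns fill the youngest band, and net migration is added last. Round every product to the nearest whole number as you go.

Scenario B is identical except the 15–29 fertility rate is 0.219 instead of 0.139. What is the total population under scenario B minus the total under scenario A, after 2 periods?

Period 1:
Births: 14100 × 0.139 = 1960, 13400 × 0.338 = 4529 — total 6489
15–29: 7600 × 0.958 = 7281
30–44: 14100 × 0.94 = 13254
45–59: 13400 × 0.948 = 12703
60–74: 12400 × 0.939 = 11644
Net migration: 15–29 + 200 → 7481
Population now: 0–14=6489, 15–29=7481, 30–44=13254, 45–59=12703, 60–74=11644
Period 2:
Births: 7481 × 0.139 = 1040, 13254 × 0.338 = 4480 — total 5520
15–29: 6489 × 0.958 = 6216
30–44: 7481 × 0.94 = 7032
45–59: 13254 × 0.948 = 12565
60–74: 12703 × 0.939 = 11928
Net migration: 15–29 + 200 → 6416
Population now: 0–14=5520, 15–29=6416, 30–44=7032, 45–59=12565, 60–74=11928
Scenario A total after 2 periods: 43461
Scenario B projection —
Period 1:
Births: 14100 × 0.219 = 3088, 13400 × 0.338 = 4529 — total 7617
15–29: 7600 × 0.958 = 7281
30–44: 14100 × 0.94 = 13254
45–59: 13400 × 0.948 = 12703
60–74: 12400 × 0.939 = 11644
Net migration: 15–29 + 200 → 7481
Population now: 0–14=7617, 15–29=7481, 30–44=13254, 45–59=12703, 60–74=11644
Period 2:
Births: 7481 × 0.219 = 1638, 13254 × 0.338 = 4480 — total 6118
15–29: 7617 × 0.958 = 7297
30–44: 7481 × 0.94 = 7032
45–59: 13254 × 0.948 = 12565
60–74: 12703 × 0.939 = 11928
Net migration: 15–29 + 200 → 7497
Population now: 0–14=6118, 15–29=7497, 30–44=7032, 45–59=12565, 60–74=11928
Scenario B total after 2 periods: 45140
Difference B − A = 45140 − 43461 = 1679

1679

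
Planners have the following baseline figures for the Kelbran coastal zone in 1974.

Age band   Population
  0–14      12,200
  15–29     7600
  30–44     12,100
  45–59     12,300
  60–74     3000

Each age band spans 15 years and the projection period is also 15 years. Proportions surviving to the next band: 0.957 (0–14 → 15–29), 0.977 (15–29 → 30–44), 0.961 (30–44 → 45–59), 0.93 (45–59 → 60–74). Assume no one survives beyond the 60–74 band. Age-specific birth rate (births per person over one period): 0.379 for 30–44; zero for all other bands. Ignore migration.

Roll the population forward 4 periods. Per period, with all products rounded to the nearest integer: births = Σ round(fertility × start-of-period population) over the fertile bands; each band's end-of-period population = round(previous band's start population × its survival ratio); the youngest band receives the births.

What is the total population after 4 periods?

Let group 1 be 0–14 through group 5 = 60–74.
— Period 1 —
Births: 12100 × 0.379 = 4586
Group 2: 12200 × 0.957 = 11675
Group 3: 7600 × 0.977 = 7425
Group 4: 12100 × 0.961 = 11628
Group 5: 12300 × 0.93 = 11439
End of period: [4586, 11675, 7425, 11628, 11439]
— Period 2 —
Births: 7425 × 0.379 = 2814
Group 2: 4586 × 0.957 = 4389
Group 3: 11675 × 0.977 = 11406
Group 4: 7425 × 0.961 = 7135
Group 5: 11628 × 0.93 = 10814
End of period: [2814, 4389, 11406, 7135, 10814]
— Period 3 —
Births: 11406 × 0.379 = 4323
Group 2: 2814 × 0.957 = 2693
Group 3: 4389 × 0.977 = 4288
Group 4: 11406 × 0.961 = 10961
Group 5: 7135 × 0.93 = 6636
End of period: [4323, 2693, 4288, 10961, 6636]
— Period 4 —
Births: 4288 × 0.379 = 1625
Group 2: 4323 × 0.957 = 4137
Group 3: 2693 × 0.977 = 2631
Group 4: 4288 × 0.961 = 4121
Group 5: 10961 × 0.93 = 10194
End of period: [1625, 4137, 2631, 4121, 10194]
Total after period 4: 1625 + 4137 + 2631 + 4121 + 10194 = 22708

22708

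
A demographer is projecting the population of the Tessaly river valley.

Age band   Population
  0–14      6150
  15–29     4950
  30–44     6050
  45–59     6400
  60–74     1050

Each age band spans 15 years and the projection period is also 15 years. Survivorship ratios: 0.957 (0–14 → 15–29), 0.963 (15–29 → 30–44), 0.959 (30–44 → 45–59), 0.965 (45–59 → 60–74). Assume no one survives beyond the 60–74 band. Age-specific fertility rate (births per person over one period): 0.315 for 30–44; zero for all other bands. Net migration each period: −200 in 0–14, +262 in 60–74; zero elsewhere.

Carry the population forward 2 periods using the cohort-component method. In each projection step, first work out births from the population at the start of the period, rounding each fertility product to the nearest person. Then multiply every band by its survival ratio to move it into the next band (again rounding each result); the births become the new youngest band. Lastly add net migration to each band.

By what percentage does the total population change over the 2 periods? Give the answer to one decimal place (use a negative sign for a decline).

Call the groups 1 to 5, youngest first.
After projecting period 1:
Births: 6050 × 0.315 = 1906
Group 2: 6150 × 0.957 = 5886
Group 3: 4950 × 0.963 = 4767
Group 4: 6050 × 0.959 = 5802
Group 5: 6400 × 0.965 = 6176
Net migration: Group 1 − 200 → 1706; Group 5 + 262 → 6438
Population now: 0–14=1706, 15–29=5886, 30–44=4767, 45–59=5802, 60–74=6438
After projecting period 2:
Births: 4767 × 0.315 = 1502
Group 2: 1706 × 0.957 = 1633
Group 3: 5886 × 0.963 = 5668
Group 4: 4767 × 0.959 = 4572
Group 5: 5802 × 0.965 = 5599
Net migration: Group 1 − 200 → 1302; Group 5 + 262 → 5861
Population now: 0–14=1302, 15–29=1633, 30–44=5668, 45–59=4572, 60–74=5861
Total: 24600 → 19036; change = -5564; percentage change = -22.6%

-22.6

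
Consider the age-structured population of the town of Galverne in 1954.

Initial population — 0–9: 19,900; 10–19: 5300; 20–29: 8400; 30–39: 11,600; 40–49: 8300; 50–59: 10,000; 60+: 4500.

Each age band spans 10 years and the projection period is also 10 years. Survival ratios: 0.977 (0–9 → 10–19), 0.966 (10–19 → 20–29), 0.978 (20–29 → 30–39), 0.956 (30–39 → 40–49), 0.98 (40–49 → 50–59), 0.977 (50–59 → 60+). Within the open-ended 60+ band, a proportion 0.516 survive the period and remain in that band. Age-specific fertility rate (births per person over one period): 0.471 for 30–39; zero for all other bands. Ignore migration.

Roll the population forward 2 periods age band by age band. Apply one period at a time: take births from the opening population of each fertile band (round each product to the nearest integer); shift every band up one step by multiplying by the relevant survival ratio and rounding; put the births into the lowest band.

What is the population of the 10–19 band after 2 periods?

[period 1]
Births: 11600 × 0.471 = 5464
10–19: 19900 × 0.977 = 19442
20–29: 5300 × 0.966 = 5120
30–39: 8400 × 0.978 = 8215
40–49: 11600 × 0.956 = 11090
50–59: 8300 × 0.98 = 8134
60+: 10000 × 0.977 + 4500 × 0.516 = 9770 + 2322 = 12092
→ [5464, 19442, 5120, 8215, 11090, 8134, 12092]
[period 2]
Births: 8215 × 0.471 = 3869
10–19: 5464 × 0.977 = 5338
20–29: 19442 × 0.966 = 18781
30–39: 5120 × 0.978 = 5007
40–49: 8215 × 0.956 = 7854
50–59: 11090 × 0.98 = 10868
60+: 8134 × 0.977 + 12092 × 0.516 = 7947 + 6239 = 14186
→ [3869, 5338, 18781, 5007, 7854, 10868, 14186]

5338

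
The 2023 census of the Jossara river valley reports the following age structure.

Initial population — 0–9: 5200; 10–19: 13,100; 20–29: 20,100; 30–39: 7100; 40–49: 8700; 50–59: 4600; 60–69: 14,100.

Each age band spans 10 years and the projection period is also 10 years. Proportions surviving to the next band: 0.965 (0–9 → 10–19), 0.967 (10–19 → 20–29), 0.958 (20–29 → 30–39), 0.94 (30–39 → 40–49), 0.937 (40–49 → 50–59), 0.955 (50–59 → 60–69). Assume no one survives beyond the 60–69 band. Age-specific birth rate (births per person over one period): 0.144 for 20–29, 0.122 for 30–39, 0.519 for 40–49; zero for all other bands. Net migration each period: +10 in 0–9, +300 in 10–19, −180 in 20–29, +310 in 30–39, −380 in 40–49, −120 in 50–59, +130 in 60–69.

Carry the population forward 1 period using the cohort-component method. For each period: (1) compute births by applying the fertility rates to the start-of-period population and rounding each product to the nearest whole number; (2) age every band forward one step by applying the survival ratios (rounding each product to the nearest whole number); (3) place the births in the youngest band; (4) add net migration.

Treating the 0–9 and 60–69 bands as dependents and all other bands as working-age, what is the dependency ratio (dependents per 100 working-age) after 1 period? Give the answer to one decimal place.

Call the groups 1 to 7, youngest first.
[period 1]
Births: 20100 × 0.144 = 2894 ; 7100 × 0.122 = 866 ; 8700 × 0.519 = 4515 → total 8275
Group 2: 5200 × 0.965 = 5018
Group 3: 13100 × 0.967 = 12668
Group 4: 20100 × 0.958 = 19256
Group 5: 7100 × 0.94 = 6674
Group 6: 8700 × 0.937 = 8152
Group 7: 4600 × 0.955 = 4393
Net migration: Group 1 + 10 → 8285; Group 2 + 300 → 5318; Group 3 − 180 → 12488; Group 4 + 310 → 19566; Group 5 − 380 → 6294; Group 6 − 120 → 8032; Group 7 + 130 → 4523
Population now: 0–9=8285, 10–19=5318, 20–29=12488, 30–39=19566, 40–49=6294, 50–59=8032, 60–69=4523
Dependents (band 0–9 + band 60–69) = 8285 + 4523 = 12808; working-age = 51698; ratio = 12808/51698 × 100 = 24.8

24.8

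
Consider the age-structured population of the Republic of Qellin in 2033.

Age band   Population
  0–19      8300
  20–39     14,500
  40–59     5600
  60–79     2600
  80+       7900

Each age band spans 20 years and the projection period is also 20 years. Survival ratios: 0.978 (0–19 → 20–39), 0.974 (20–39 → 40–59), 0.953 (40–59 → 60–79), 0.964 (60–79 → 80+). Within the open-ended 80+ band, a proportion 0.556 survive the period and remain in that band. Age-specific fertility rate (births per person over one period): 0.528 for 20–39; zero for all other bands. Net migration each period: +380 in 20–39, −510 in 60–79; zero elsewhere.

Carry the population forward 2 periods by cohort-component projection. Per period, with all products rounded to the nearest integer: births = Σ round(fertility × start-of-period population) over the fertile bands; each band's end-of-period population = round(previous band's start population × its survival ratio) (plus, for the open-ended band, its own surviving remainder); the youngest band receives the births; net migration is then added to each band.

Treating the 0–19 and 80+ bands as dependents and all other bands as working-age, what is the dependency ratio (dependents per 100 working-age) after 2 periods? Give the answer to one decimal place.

Call the bands 1 to 5, youngest first.
— Period 1 —
Births: 14500 × 0.528 = 7656
Band 2: 8300 × 0.978 = 8117
Band 3: 14500 × 0.974 = 14123
Band 4: 5600 × 0.953 = 5337
Band 5: 2600 × 0.964 + 7900 × 0.556 = 2506 + 4392 = 6898
Net migration: Band 2 + 380 → 8497; Band 4 − 510 → 4827
→ [7656, 8497, 14123, 4827, 6898]
— Period 2 —
Births: 8497 × 0.528 = 4486
Band 2: 7656 × 0.978 = 7488
Band 3: 8497 × 0.974 = 8276
Band 4: 14123 × 0.953 = 13459
Band 5: 4827 × 0.964 + 6898 × 0.556 = 4653 + 3835 = 8488
Net migration: Band 2 + 380 → 7868; Band 4 − 510 → 12949
→ [4486, 7868, 8276, 12949, 8488]
Dependents (band 0–19 + band 80+) = 4486 + 8488 = 12974; working-age = 29093; ratio = 12974/29093 × 100 = 44.6

44.6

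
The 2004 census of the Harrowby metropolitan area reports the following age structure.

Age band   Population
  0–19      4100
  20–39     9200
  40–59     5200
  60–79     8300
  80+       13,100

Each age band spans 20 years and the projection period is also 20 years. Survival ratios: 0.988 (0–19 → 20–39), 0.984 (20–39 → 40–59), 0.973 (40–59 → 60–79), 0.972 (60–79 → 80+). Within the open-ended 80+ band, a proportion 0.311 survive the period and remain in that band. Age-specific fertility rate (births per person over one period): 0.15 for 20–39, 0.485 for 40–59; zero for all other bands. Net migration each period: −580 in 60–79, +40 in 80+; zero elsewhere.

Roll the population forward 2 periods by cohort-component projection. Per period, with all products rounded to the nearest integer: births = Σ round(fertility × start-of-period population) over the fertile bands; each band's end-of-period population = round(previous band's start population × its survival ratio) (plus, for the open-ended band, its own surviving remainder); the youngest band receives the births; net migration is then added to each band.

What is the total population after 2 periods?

Period 1.
Births: 9200 × 0.15 = 1380, 5200 × 0.485 = 2522 → total 3902
20–39: 4100 × 0.988 = 4051
40–59: 9200 × 0.984 = 9053
60–79: 5200 × 0.973 = 5060
80+: 8300 × 0.972 + 13100 × 0.311 = 8068 + 4074 = 12142
Net migration: 60–79 − 580 → 4480; 80+ + 40 → 12182
Giving 3902 / 4051 / 9053 / 4480 / 12182.
Period 2.
Births: 4051 × 0.15 = 608, 9053 × 0.485 = 4391 → total 4999
20–39: 3902 × 0.988 = 3855
40–59: 4051 × 0.984 = 3986
60–79: 9053 × 0.973 = 8809
80+: 4480 × 0.972 + 12182 × 0.311 = 4355 + 3789 = 8144
Net migration: 60–79 − 580 → 8229; 80+ + 40 → 8184
Giving 4999 / 3855 / 3986 / 8229 / 8184.
Total after period 2: 4999 + 3855 + 3986 + 8229 + 8184 = 29253

29253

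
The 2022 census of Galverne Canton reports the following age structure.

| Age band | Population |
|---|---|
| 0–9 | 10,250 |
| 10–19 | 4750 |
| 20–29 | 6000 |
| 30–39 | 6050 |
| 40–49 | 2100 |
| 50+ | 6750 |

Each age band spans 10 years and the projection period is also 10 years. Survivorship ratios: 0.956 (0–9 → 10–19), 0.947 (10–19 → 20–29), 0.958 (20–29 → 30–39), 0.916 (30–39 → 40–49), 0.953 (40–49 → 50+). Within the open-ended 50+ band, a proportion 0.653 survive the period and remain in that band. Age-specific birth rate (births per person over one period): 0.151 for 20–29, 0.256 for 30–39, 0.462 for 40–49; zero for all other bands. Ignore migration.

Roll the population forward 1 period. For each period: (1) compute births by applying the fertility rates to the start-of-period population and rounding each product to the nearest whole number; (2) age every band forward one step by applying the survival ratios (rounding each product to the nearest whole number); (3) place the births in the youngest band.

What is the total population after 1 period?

35421

After projecting period 1:
Births: 6000 × 0.151 = 906 ; 6050 × 0.256 = 1549 ; 2100 × 0.462 = 970 → total 3425
10–19: 10250 × 0.956 = 9799
20–29: 4750 × 0.947 = 4498
30–39: 6000 × 0.958 = 5748
40–49: 6050 × 0.916 = 5542
50+: 2100 × 0.953 + 6750 × 0.653 = 2001 + 4408 = 6409
Population now: 0–9=3425, 10–19=9799, 20–29=4498, 30–39=5748, 40–49=5542, 50+=6409
Total after period 1: 3425 + 9799 + 4498 + 5748 + 5542 + 6409 = 35421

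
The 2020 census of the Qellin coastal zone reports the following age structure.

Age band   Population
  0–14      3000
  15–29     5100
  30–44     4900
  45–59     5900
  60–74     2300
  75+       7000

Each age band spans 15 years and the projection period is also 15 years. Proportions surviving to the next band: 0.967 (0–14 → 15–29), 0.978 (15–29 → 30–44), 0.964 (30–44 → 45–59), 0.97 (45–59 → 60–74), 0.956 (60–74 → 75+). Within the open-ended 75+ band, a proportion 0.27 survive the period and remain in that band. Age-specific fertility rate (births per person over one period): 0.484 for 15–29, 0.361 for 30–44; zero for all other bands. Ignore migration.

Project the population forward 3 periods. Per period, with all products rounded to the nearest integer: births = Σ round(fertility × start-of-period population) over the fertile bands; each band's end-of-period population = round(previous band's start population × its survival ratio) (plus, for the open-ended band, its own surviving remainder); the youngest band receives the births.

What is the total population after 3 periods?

23667

(Bands numbered youngest = 1 to oldest = 6.)
After projecting period 1:
Births: 5100 * 0.484 = 2468 ; 4900 * 0.361 = 1769 — total 4237
Band 2: 3000 * 0.967 = 2901
Band 3: 5100 * 0.978 = 4988
Band 4: 4900 * 0.964 = 4724
Band 5: 5900 * 0.97 = 5723
Band 6: 2300 * 0.956 + 7000 * 0.27 = 2199 + 1890 = 4089
End of period: [4237, 2901, 4988, 4724, 5723, 4089]
After projecting period 2:
Births: 2901 * 0.484 = 1404 ; 4988 * 0.361 = 1801 — total 3205
Band 2: 4237 * 0.967 = 4097
Band 3: 2901 * 0.978 = 2837
Band 4: 4988 * 0.964 = 4808
Band 5: 4724 * 0.97 = 4582
Band 6: 5723 * 0.956 + 4089 * 0.27 = 5471 + 1104 = 6575
End of period: [3205, 4097, 2837, 4808, 4582, 6575]
After projecting period 3:
Births: 4097 * 0.484 = 1983 ; 2837 * 0.361 = 1024 — total 3007
Band 2: 3205 * 0.967 = 3099
Band 3: 4097 * 0.978 = 4007
Band 4: 2837 * 0.964 = 2735
Band 5: 4808 * 0.97 = 4664
Band 6: 4582 * 0.956 + 6575 * 0.27 = 4380 + 1775 = 6155
End of period: [3007, 3099, 4007, 2735, 4664, 6155]
Total after period 3: 3007 + 3099 + 4007 + 2735 + 4664 + 6155 = 23667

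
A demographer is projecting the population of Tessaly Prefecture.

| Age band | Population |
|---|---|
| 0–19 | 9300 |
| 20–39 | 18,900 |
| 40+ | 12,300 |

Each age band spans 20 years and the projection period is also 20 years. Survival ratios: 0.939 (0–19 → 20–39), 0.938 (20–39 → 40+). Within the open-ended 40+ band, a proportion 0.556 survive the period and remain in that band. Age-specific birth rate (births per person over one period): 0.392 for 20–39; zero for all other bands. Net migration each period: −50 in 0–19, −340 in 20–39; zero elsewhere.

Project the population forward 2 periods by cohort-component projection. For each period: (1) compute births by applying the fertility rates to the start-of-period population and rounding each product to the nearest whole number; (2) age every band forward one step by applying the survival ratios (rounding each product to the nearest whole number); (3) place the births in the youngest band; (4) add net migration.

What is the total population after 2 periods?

31342

(Bands numbered youngest = 1 to oldest = 3.)
After projecting period 1:
Births: 18900 × 0.392 = 7409
Band 2: 9300 × 0.939 = 8733
Band 3: 18900 × 0.938 + 12300 × 0.556 = 17728 + 6839 = 24567
Net migration: Band 1 − 50 → 7359; Band 2 − 340 → 8393
Giving 7359 / 8393 / 24567.
After projecting period 2:
Births: 8393 × 0.392 = 3290
Band 2: 7359 × 0.939 = 6910
Band 3: 8393 × 0.938 + 24567 × 0.556 = 7873 + 13659 = 21532
Net migration: Band 1 − 50 → 3240; Band 2 − 340 → 6570
Giving 3240 / 6570 / 21532.
Total after period 2: 3240 + 6570 + 21532 = 31342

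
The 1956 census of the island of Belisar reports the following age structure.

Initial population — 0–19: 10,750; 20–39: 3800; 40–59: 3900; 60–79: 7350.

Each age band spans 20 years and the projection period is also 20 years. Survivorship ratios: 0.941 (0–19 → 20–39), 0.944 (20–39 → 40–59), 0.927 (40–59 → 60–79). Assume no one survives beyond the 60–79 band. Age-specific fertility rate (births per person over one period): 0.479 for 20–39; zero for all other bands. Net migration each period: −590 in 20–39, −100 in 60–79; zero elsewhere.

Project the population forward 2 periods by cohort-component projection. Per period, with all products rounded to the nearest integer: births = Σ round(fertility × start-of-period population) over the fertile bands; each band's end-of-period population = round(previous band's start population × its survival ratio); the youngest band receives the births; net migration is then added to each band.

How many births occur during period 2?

After projecting period 1:
Births: 3800 × 0.479 = 1820
20–39: 10750 × 0.941 = 10116
40–59: 3800 × 0.944 = 3587
60–79: 3900 × 0.927 = 3615
Net migration: 20–39 − 590 → 9526; 60–79 − 100 → 3515
End of period: [1820, 9526, 3587, 3515]
After projecting period 2:
Births: 9526 × 0.479 = 4563
20–39: 1820 × 0.941 = 1713
40–59: 9526 × 0.944 = 8993
60–79: 3587 × 0.927 = 3325
Net migration: 20–39 − 590 → 1123; 60–79 − 100 → 3225
End of period: [4563, 1123, 8993, 3225]

4563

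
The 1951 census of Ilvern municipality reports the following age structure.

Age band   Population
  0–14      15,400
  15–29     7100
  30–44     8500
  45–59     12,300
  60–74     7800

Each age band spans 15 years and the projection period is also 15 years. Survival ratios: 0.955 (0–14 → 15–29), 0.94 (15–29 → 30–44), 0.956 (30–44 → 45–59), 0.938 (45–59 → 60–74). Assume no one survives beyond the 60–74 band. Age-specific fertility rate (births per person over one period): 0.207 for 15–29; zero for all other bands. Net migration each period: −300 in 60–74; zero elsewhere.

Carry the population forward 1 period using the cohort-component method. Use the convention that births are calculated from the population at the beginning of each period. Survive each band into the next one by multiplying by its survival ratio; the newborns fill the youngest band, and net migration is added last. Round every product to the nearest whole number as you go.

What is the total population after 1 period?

Numbering the groups 1..5 from youngest to oldest:
— Period 1 —
Births: 7100 * 0.207 = 1470
Group 2: 15400 * 0.955 = 14707
Group 3: 7100 * 0.94 = 6674
Group 4: 8500 * 0.956 = 8126
Group 5: 12300 * 0.938 = 11537
Net migration: Group 5 − 300 → 11237
→ [1470, 14707, 6674, 8126, 11237]
Total after period 1: 1470 + 14707 + 6674 + 8126 + 11237 = 42214

42214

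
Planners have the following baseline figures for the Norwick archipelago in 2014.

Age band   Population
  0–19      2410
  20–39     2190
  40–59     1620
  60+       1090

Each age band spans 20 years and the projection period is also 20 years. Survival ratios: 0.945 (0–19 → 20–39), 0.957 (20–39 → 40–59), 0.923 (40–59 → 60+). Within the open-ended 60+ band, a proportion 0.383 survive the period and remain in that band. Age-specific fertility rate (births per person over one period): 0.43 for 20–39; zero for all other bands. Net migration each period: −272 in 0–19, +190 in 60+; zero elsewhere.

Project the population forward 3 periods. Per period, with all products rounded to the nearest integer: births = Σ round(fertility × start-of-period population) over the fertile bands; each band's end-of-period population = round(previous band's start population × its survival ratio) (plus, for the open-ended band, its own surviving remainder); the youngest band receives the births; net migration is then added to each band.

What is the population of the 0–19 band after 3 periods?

0

(Groups numbered youngest = 1 to oldest = 4.)
— Period 1 —
Births: 2190 * 0.43 = 942
Group 2: 2410 * 0.945 = 2277
Group 3: 2190 * 0.957 = 2096
Group 4: 1620 * 0.923 + 1090 * 0.383 = 1495 + 417 = 1912
Net migration: Group 1 − 272 → 670; Group 4 + 190 → 2102
Giving 670 / 2277 / 2096 / 2102.
— Period 2 —
Births: 2277 * 0.43 = 979
Group 2: 670 * 0.945 = 633
Group 3: 2277 * 0.957 = 2179
Group 4: 2096 * 0.923 + 2102 * 0.383 = 1935 + 805 = 2740
Net migration: Group 1 − 272 → 707; Group 4 + 190 → 2930
Giving 707 / 633 / 2179 / 2930.
— Period 3 —
Births: 633 * 0.43 = 272
Group 2: 707 * 0.945 = 668
Group 3: 633 * 0.957 = 606
Group 4: 2179 * 0.923 + 2930 * 0.383 = 2011 + 1122 = 3133
Net migration: Group 1 − 272 → 0; Group 4 + 190 → 3323
Giving 0 / 668 / 606 / 3323.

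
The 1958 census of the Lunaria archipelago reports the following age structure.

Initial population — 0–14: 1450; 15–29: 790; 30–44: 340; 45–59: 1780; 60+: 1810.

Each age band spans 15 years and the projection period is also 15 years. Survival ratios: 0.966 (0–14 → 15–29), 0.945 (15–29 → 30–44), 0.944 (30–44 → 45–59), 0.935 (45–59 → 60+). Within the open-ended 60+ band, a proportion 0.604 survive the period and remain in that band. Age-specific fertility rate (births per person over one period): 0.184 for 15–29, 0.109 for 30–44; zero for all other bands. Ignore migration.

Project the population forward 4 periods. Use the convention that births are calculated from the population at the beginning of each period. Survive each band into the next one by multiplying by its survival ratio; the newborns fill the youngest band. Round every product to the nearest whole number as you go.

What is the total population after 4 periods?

Numbering the bands 1..5 from youngest to oldest:
After projecting period 1:
Births: 790 × 0.184 = 145, 340 × 0.109 = 37 → total 182
Band 2: 1450 × 0.966 = 1401
Band 3: 790 × 0.945 = 747
Band 4: 340 × 0.944 = 321
Band 5: 1780 × 0.935 + 1810 × 0.604 = 1664 + 1093 = 2757
End of period: [182, 1401, 747, 321, 2757]
After projecting period 2:
Births: 1401 × 0.184 = 258, 747 × 0.109 = 81 → total 339
Band 2: 182 × 0.966 = 176
Band 3: 1401 × 0.945 = 1324
Band 4: 747 × 0.944 = 705
Band 5: 321 × 0.935 + 2757 × 0.604 = 300 + 1665 = 1965
End of period: [339, 176, 1324, 705, 1965]
After projecting period 3:
Births: 176 × 0.184 = 32, 1324 × 0.109 = 144 → total 176
Band 2: 339 × 0.966 = 327
Band 3: 176 × 0.945 = 166
Band 4: 1324 × 0.944 = 1250
Band 5: 705 × 0.935 + 1965 × 0.604 = 659 + 1187 = 1846
End of period: [176, 327, 166, 1250, 1846]
After projecting period 4:
Births: 327 × 0.184 = 60, 166 × 0.109 = 18 → total 78
Band 2: 176 × 0.966 = 170
Band 3: 327 × 0.945 = 309
Band 4: 166 × 0.944 = 157
Band 5: 1250 × 0.935 + 1846 × 0.604 = 1169 + 1115 = 2284
End of period: [78, 170, 309, 157, 2284]
Total after period 4: 78 + 170 + 309 + 157 + 2284 = 2998

2998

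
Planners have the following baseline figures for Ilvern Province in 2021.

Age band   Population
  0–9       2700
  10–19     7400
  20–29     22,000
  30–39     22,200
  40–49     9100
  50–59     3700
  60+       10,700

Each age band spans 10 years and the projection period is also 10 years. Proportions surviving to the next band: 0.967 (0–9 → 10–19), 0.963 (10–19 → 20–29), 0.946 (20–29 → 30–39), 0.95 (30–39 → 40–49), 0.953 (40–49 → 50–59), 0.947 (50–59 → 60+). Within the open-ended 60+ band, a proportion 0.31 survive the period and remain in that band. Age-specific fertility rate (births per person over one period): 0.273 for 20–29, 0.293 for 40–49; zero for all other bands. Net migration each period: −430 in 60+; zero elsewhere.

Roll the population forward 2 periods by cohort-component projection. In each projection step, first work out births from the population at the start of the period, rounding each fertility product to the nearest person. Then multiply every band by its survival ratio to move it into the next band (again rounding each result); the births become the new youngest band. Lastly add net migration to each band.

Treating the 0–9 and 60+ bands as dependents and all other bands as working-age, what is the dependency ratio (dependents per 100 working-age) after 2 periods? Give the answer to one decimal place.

31.1

— Period 1 —
Births: 22000 × 0.273 = 6006 ; 9100 × 0.293 = 2666 ⇒ total 8672
10–19: 2700 × 0.967 = 2611
20–29: 7400 × 0.963 = 7126
30–39: 22000 × 0.946 = 20812
40–49: 22200 × 0.95 = 21090
50–59: 9100 × 0.953 = 8672
60+: 3700 × 0.947 + 10700 × 0.31 = 3504 + 3317 = 6821
Net migration: 60+ − 430 → 6391
→ [8672, 2611, 7126, 20812, 21090, 8672, 6391]
— Period 2 —
Births: 7126 × 0.273 = 1945 ; 21090 × 0.293 = 6179 ⇒ total 8124
10–19: 8672 × 0.967 = 8386
20–29: 2611 × 0.963 = 2514
30–39: 7126 × 0.946 = 6741
40–49: 20812 × 0.95 = 19771
50–59: 21090 × 0.953 = 20099
60+: 8672 × 0.947 + 6391 × 0.31 = 8212 + 1981 = 10193
Net migration: 60+ − 430 → 9763
→ [8124, 8386, 2514, 6741, 19771, 20099, 9763]
Dependents (band 0–9 + band 60+) = 8124 + 9763 = 17887; working-age = 57511; ratio = 17887/57511 × 100 = 31.1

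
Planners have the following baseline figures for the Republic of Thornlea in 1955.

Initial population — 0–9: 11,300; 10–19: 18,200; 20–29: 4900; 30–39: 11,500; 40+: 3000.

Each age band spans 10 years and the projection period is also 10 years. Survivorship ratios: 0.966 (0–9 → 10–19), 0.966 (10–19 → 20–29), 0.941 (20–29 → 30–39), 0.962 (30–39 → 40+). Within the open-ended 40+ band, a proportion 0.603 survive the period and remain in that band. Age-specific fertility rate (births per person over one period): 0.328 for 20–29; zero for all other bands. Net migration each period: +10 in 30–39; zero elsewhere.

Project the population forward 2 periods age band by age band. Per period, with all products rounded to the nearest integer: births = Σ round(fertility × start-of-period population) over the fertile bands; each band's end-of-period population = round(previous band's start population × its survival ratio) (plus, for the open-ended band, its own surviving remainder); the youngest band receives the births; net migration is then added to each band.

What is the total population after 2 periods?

— Period 1 —
Births: 4900 × 0.328 = 1607
10–19: 11300 × 0.966 = 10916
20–29: 18200 × 0.966 = 17581
30–39: 4900 × 0.941 = 4611
40+: 11500 × 0.962 + 3000 × 0.603 = 11063 + 1809 = 12872
Net migration: 30–39 + 10 → 4621
Population now: 0–9=1607, 10–19=10916, 20–29=17581, 30–39=4621, 40+=12872
— Period 2 —
Births: 17581 × 0.328 = 5767
10–19: 1607 × 0.966 = 1552
20–29: 10916 × 0.966 = 10545
30–39: 17581 × 0.941 = 16544
40+: 4621 × 0.962 + 12872 × 0.603 = 4445 + 7762 = 12207
Net migration: 30–39 + 10 → 16554
Population now: 0–9=5767, 10–19=1552, 20–29=10545, 30–39=16554, 40+=12207
Total after period 2: 5767 + 1552 + 10545 + 16554 + 12207 = 46625

46625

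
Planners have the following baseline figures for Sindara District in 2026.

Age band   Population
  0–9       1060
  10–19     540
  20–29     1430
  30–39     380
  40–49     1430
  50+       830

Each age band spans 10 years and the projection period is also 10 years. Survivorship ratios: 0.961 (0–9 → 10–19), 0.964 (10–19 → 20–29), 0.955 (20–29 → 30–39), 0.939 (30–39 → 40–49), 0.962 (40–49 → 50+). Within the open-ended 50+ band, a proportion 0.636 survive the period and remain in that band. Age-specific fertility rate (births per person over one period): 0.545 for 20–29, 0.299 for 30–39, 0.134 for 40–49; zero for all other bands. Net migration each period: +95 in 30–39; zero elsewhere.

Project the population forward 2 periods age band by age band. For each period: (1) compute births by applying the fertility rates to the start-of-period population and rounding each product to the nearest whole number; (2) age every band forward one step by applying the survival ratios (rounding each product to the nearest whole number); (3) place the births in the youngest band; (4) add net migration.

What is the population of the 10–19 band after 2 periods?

1043

— Period 1 —
Births: 1430 × 0.545 = 779  |  380 × 0.299 = 114  |  1430 × 0.134 = 192 → total 1085
10–19: 1060 × 0.961 = 1019
20–29: 540 × 0.964 = 521
30–39: 1430 × 0.955 = 1366
40–49: 380 × 0.939 = 357
50+: 1430 × 0.962 + 830 × 0.636 = 1376 + 528 = 1904
Net migration: 30–39 + 95 → 1461
→ [1085, 1019, 521, 1461, 357, 1904]
— Period 2 —
Births: 521 × 0.545 = 284  |  1461 × 0.299 = 437  |  357 × 0.134 = 48 → total 769
10–19: 1085 × 0.961 = 1043
20–29: 1019 × 0.964 = 982
30–39: 521 × 0.955 = 498
40–49: 1461 × 0.939 = 1372
50+: 357 × 0.962 + 1904 × 0.636 = 343 + 1211 = 1554
Net migration: 30–39 + 95 → 593
→ [769, 1043, 982, 593, 1372, 1554]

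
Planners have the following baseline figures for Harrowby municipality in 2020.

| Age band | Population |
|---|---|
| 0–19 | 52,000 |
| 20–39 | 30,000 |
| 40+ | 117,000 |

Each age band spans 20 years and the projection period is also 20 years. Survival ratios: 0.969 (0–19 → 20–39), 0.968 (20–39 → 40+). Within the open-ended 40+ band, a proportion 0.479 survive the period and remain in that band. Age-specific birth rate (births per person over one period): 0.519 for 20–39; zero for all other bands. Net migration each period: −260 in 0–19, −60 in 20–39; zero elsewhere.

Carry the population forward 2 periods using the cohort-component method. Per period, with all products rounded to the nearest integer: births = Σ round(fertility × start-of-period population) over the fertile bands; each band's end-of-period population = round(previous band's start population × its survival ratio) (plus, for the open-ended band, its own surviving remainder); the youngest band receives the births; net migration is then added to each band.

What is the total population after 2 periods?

130108

Let group 1 be 0–19 through group 3 = 40+.
Period 1:
Births: 30000 × 0.519 = 15570
Group 2: 52000 × 0.969 = 50388
Group 3: 30000 × 0.968 + 117000 × 0.479 = 29040 + 56043 = 85083
Net migration: Group 1 − 260 → 15310; Group 2 − 60 → 50328
Giving 15310 / 50328 / 85083.
Period 2:
Births: 50328 × 0.519 = 26120
Group 2: 15310 × 0.969 = 14835
Group 3: 50328 × 0.968 + 85083 × 0.479 = 48718 + 40755 = 89473
Net migration: Group 1 − 260 → 25860; Group 2 − 60 → 14775
Giving 25860 / 14775 / 89473.
Total after period 2: 25860 + 14775 + 89473 = 130108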